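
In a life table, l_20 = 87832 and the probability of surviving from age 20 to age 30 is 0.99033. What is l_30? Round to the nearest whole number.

l_30 = l_20 × p = 87832 × 0.99033 = 86983.

86983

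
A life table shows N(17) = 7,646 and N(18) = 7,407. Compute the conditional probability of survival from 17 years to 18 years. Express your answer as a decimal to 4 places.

The conditional survival probability is N(18)/N(17) = 7,407/7,646 = 0.968742.

0.9687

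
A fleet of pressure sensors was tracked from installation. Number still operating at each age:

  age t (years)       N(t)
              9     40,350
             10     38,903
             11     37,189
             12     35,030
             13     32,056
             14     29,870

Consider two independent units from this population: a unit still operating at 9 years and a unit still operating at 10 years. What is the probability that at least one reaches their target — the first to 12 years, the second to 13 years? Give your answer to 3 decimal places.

0.977

p₁ = N(12)/N(9) = 35,030/40,350 = 0.868154; p₂ = N(13)/N(10) = 32,056/38,903 = 0.823998.
P(at least one) = 1 − (1−p₁)(1−p₂) = 1 − 0.131846 × 0.176002 = 0.976795.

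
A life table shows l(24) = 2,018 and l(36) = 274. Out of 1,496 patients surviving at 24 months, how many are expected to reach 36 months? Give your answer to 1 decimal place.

The relevant probability is 274/2,018 = 0.135778.
Expected number = 1,496 × 0.135778 = 203.1.

203.1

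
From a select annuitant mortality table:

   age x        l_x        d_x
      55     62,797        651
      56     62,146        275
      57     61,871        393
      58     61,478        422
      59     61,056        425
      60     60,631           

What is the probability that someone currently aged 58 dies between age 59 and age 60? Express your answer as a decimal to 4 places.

We want 1|1q58 = (l_59 − l_60)/l_58.
This is the probability of reaching 59 but not 60, conditional on being alive at 58: (l_59 − l_60) / l_58.
= (61,056 − 60,631) / 61,478 = 425 / 61,478 = 0.006913.

0.0069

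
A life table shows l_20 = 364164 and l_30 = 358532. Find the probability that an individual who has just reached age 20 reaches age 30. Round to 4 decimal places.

The conditional survival probability is l_30/l_20 = 358532/364164 = 0.984534.

0.9845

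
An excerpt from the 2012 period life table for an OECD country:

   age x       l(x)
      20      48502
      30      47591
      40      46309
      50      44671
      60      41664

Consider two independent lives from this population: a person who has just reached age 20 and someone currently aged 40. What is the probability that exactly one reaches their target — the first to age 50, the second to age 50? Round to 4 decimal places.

0.1088

p₁ = l(50)/l(20) = 44671/48502 = 0.921014; p₂ = l(50)/l(40) = 44671/46309 = 0.964629.
P(exactly one) = p₁(1−p₂) + (1−p₁)p₂ = 0.032577 + 0.076192 = 0.108769.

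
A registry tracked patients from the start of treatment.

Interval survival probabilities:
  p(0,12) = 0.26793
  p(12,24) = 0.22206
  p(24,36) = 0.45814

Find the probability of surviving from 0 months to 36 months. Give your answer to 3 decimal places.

0.027

P(survive 0→36) = 0.26793 × 0.22206 × 0.45814.
= 0.027258.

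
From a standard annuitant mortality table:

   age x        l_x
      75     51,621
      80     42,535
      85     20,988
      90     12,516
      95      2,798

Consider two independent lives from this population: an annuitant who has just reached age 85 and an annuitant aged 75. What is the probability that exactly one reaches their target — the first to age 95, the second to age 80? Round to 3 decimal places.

0.738

p₁ = l_95/l_85 = 2,798/20,988 = 0.133314; p₂ = l_80/l_75 = 42,535/51,621 = 0.823986.
P(exactly one) = p₁(1−p₂) + (1−p₁)p₂ = 0.023465 + 0.714137 = 0.737602.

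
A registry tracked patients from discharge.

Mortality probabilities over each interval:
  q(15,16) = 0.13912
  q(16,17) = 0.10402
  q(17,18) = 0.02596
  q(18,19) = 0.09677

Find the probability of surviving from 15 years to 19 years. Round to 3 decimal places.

0.679

P(survive 15→19) = (1 − 0.13912) × (1 − 0.10402) × (1 − 0.02596) × (1 − 0.09677).
= 0.86088 × 0.89598 × 0.97404 × 0.90323 = 0.678603.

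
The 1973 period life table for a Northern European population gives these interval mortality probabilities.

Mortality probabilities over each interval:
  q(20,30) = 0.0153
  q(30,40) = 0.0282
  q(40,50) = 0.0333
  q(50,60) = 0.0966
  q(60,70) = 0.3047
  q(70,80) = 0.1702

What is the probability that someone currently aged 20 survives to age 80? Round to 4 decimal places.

0.4822

Chaining the interval survival probabilities: (1 − 0.0153) × (1 − 0.0282) × (1 − 0.0333) × (1 − 0.0966) × (1 − 0.3047) × (1 − 0.1702).
= 0.9847 × 0.9718 × 0.9667 × 0.9034 × 0.6953 × 0.8298 = 0.482168.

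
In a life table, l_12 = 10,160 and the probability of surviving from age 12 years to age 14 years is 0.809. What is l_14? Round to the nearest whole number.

8219

l_14 = l_12 × p = 10,160 × 0.809 = 8219.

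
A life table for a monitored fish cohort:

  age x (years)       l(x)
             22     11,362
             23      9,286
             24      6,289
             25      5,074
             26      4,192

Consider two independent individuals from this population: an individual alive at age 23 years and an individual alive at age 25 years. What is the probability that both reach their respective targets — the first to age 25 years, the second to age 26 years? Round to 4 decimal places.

0.4514

p₁ = l(25)/l(23) = 5,074/9,286 = 0.546414; p₂ = l(26)/l(25) = 4,192/5,074 = 0.826173.
P(both) = p₁ × p₂ = 0.546414 × 0.826173 = 0.451432.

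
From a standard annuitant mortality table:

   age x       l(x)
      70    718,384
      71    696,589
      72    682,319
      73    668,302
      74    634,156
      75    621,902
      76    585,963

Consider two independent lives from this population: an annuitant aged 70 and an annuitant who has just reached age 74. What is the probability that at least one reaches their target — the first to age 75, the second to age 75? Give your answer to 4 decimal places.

p₁ = l(75)/l(70) = 621,902/718,384 = 0.865696; p₂ = l(75)/l(74) = 621,902/634,156 = 0.980677.
P(at least one) = 1 − (1−p₁)(1−p₂) = 1 − 0.134304 × 0.019323 = 0.997405.

0.9974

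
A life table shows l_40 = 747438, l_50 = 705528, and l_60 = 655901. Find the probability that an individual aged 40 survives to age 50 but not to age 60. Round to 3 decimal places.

0.066

We want 10|10q40 = (l_50 − l_60)/l_40.
This is the probability of reaching 50 but not 60, conditional on being alive at 40: (l_50 − l_60) / l_40.
= (705528 − 655901) / 747438 = 49627 / 747438 = 0.066396.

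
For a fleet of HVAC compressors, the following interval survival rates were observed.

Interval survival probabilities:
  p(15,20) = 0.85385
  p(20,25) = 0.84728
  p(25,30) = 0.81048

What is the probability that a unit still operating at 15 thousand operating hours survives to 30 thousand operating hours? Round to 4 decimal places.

The overall survival probability is 0.85385 × 0.84728 × 0.81048.
= 0.586342.

0.5863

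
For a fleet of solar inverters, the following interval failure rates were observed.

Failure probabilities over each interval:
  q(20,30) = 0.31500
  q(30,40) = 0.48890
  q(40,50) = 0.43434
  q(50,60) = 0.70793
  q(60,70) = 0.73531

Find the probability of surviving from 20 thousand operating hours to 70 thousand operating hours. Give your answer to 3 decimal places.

0.015

P(survive 20→70) = (1 − 0.31500) × (1 − 0.48890) × (1 − 0.43434) × (1 − 0.70793) × (1 − 0.73531).
= 0.68500 × 0.51110 × 0.56566 × 0.29207 × 0.26469 = 0.015310.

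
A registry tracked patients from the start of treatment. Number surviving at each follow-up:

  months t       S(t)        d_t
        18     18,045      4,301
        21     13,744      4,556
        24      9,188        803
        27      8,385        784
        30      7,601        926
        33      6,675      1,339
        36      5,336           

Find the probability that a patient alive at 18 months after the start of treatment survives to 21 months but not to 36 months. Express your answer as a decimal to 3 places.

0.466

This is the probability of reaching 21 but not 36, conditional on being alive at 18: (S(21) − S(36)) / S(18).
= (13,744 − 5,336) / 18,045 = 8,408 / 18,045 = 0.465946.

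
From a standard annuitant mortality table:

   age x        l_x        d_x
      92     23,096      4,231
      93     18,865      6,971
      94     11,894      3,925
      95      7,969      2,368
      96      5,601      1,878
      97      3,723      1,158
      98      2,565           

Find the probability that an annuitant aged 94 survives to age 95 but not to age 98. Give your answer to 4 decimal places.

We want 1|3q94 = (l_95 − l_98)/l_94.
This is the probability of reaching 95 but not 98, conditional on being alive at 94: (l_95 − l_98) / l_94.
= (7,969 − 2,565) / 11,894 = 5,404 / 11,894 = 0.454347.

0.4543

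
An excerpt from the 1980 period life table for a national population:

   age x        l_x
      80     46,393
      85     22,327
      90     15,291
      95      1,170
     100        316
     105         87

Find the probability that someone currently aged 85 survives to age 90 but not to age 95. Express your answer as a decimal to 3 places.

We want 5|5q85 = (l_90 − l_95)/l_85.
This is the probability of reaching 90 but not 95, conditional on being alive at 85: (l_90 − l_95) / l_85.
= (15,291 − 1,170) / 22,327 = 14,121 / 22,327 = 0.632463.

0.632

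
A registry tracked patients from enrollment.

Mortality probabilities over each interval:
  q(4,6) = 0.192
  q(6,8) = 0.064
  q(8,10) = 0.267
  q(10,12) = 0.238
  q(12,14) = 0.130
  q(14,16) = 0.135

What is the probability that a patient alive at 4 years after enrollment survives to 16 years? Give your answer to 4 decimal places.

0.3179

Survival from 4 to 16 is the product of surviving each interval: (1 − 0.192) × (1 − 0.064) × (1 − 0.267) × (1 − 0.238) × (1 − 0.130) × (1 − 0.135).
= 0.808 × 0.936 × 0.733 × 0.762 × 0.870 × 0.865 = 0.317893.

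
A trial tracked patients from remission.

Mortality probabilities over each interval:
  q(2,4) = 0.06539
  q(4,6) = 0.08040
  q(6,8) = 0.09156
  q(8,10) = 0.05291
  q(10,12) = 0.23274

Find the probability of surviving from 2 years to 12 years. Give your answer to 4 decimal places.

0.5674

P(survive 2→12) = (1 − 0.06539) × (1 − 0.08040) × (1 − 0.09156) × (1 − 0.05291) × (1 − 0.23274).
= 0.93461 × 0.91960 × 0.90844 × 0.94709 × 0.76726 = 0.567361.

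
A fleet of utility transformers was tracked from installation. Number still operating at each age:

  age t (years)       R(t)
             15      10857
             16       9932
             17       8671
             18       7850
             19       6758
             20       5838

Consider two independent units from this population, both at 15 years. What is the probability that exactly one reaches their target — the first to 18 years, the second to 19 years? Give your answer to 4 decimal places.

0.4454

p₁ = R(18)/R(15) = 7850/10857 = 0.723036; p₂ = R(19)/R(15) = 6758/10857 = 0.622456.
P(exactly one) = p₁(1−p₂) + (1−p₁)p₂ = 0.272978 + 0.172398 = 0.445376.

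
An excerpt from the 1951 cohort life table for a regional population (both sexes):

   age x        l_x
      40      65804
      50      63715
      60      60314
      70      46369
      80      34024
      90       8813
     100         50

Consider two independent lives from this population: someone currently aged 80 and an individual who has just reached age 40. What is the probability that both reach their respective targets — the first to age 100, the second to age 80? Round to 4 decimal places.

0.0008

p₁ = l_100/l_80 = 50/34024 = 0.001470; p₂ = l_80/l_40 = 34024/65804 = 0.517051.
P(both) = p₁ × p₂ = 0.001470 × 0.517051 = 0.000760.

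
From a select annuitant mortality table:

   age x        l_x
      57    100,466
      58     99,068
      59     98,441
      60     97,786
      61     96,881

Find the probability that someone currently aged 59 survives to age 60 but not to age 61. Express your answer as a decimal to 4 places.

We want 1|1q59 = (l_60 − l_61)/l_59.
This is the probability of reaching 60 but not 61, conditional on being alive at 59: (l_60 − l_61) / l_59.
= (97,786 − 96,881) / 98,441 = 905 / 98,441 = 0.009193.

0.0092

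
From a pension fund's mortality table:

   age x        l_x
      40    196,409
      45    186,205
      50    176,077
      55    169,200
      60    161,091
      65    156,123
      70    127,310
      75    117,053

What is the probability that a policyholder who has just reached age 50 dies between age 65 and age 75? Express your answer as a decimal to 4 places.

This is the probability of reaching 65 but not 75, conditional on being alive at 50: (l_65 − l_75) / l_50.
= (156,123 − 117,053) / 176,077 = 39,070 / 176,077 = 0.221892.

0.2219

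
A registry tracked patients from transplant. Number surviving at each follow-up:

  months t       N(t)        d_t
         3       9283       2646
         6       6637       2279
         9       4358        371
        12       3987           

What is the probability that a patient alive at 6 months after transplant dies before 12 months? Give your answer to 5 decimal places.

P(die before 12 | alive at 6) = 1 − N(12)/N(6) = 1 − 3987/6637 = (2650)/6637 = 0.399277.

0.39928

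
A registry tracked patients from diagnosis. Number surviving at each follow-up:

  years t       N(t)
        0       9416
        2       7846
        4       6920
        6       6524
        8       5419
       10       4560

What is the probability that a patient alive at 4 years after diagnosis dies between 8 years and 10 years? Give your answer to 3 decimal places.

This is the probability of reaching 8 but not 10, conditional on being alive at 4: (N(8) − N(10)) / N(4).
= (5419 − 4560) / 6920 = 859 / 6920 = 0.124133.

0.124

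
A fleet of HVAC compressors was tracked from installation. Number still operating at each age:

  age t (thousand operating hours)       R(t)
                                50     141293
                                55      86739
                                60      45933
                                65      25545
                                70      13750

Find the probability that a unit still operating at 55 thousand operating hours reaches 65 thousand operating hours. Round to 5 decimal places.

The conditional survival probability is R(65)/R(55) = 25545/86739 = 0.294504.

0.29450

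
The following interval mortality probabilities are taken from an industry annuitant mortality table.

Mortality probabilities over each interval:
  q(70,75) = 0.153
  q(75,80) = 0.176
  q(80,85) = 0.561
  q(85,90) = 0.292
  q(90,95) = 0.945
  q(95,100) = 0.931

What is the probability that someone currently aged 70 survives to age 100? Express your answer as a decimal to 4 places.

0.0008

The overall survival probability is (1 − 0.153) × (1 − 0.176) × (1 − 0.561) × (1 − 0.292) × (1 − 0.945) × (1 − 0.931).
= 0.847 × 0.824 × 0.439 × 0.708 × 0.055 × 0.069 = 0.000823.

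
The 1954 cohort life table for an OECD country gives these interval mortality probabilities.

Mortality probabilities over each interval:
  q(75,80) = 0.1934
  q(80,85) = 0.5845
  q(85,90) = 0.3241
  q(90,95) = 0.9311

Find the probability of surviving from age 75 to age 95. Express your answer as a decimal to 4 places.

0.0156

The overall survival probability is (1 − 0.1934) × (1 − 0.5845) × (1 − 0.3241) × (1 − 0.9311).
= 0.8066 × 0.4155 × 0.6759 × 0.0689 = 0.015607.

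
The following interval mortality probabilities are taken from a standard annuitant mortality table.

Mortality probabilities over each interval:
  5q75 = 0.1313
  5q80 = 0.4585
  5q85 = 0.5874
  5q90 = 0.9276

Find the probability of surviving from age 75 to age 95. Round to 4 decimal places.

0.0141

Survival from 75 to 95 is the product of surviving each interval: (1 − 0.1313) × (1 − 0.4585) × (1 − 0.5874) × (1 − 0.9276).
= 0.8687 × 0.5415 × 0.4126 × 0.0724 = 0.014052.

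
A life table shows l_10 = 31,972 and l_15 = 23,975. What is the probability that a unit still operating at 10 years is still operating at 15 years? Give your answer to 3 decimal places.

The conditional survival probability is l_15/l_10 = 23,975/31,972 = 0.749875.

0.750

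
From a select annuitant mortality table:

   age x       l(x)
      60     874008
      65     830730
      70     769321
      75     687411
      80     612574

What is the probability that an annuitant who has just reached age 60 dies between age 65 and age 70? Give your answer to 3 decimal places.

0.070

This is the probability of reaching 65 but not 70, conditional on being alive at 60: (l(65) − l(70)) / l(60).
= (830730 − 769321) / 874008 = 61409 / 874008 = 0.070261.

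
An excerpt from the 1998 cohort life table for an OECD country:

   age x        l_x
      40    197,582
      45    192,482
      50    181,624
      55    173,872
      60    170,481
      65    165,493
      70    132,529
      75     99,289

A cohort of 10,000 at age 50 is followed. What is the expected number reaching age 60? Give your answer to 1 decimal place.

9386.5

The relevant probability is 170,481/181,624 = 0.938648.
Expected number = 10,000 × 0.938648 = 9386.5.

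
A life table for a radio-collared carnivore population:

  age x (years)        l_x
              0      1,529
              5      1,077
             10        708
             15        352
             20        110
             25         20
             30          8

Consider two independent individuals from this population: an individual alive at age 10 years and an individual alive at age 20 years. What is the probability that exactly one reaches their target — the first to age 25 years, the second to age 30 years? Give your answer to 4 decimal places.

p₁ = l_25/l_10 = 20/708 = 0.028249; p₂ = l_30/l_20 = 8/110 = 0.072727.
P(exactly one) = p₁(1−p₂) + (1−p₁)p₂ = 0.026195 + 0.070673 = 0.096867.

0.0969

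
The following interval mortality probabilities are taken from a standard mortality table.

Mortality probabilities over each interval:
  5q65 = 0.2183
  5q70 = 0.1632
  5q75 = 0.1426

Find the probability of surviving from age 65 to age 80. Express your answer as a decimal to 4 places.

Survival from 65 to 80 is the product of surviving each interval: (1 − 0.2183) × (1 − 0.1632) × (1 − 0.1426).
= 0.7817 × 0.8368 × 0.8574 = 0.560848.

0.5608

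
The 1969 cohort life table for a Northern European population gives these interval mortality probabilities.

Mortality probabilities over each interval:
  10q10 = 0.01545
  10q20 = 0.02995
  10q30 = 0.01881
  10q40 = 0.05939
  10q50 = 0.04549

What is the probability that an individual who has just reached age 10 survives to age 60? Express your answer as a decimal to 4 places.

The overall survival probability is (1 − 0.01545) × (1 − 0.02995) × (1 − 0.01881) × (1 − 0.05939) × (1 − 0.04549).
= 0.98455 × 0.97005 × 0.98119 × 0.94061 × 0.95451 = 0.841347.

0.8413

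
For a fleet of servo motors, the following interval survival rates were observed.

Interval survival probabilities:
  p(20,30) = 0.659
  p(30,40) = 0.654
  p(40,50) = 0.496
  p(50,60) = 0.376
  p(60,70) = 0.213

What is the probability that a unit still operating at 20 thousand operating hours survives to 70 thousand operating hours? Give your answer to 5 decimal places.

0.01712

P(survive 20→70) = 0.659 × 0.654 × 0.496 × 0.376 × 0.213.
= 0.017120.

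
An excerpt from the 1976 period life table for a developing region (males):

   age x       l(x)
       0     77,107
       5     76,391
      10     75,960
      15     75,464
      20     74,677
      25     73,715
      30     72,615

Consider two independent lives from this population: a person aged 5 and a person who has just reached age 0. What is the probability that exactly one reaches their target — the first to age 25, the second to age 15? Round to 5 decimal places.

p₁ = l(25)/l(5) = 73,715/76,391 = 0.964970; p₂ = l(15)/l(0) = 75,464/77,107 = 0.978692.
P(exactly one) = p₁(1−p₂) + (1−p₁)p₂ = 0.020562 + 0.034284 = 0.054845.

0.05485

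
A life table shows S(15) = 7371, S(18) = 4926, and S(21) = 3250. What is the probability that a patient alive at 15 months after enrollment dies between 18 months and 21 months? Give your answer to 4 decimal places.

This is the probability of reaching 18 but not 21, conditional on being alive at 15: (S(18) − S(21)) / S(15).
= (4926 − 3250) / 7371 = 1676 / 7371 = 0.227378.

0.2274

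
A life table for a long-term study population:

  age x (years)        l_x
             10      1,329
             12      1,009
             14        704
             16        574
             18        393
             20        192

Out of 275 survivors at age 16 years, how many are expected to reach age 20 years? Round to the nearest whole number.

The relevant probability is 192/574 = 0.334495.
Expected number = 275 × 0.334495 = 92.

92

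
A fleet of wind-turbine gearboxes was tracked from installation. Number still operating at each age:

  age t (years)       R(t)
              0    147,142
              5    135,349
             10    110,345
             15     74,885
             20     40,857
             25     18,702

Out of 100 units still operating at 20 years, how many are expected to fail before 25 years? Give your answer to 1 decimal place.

54.2

The relevant probability is 1 − 18,702/40,857 = 0.542257.
Expected number = 100 × 0.542257 = 54.2.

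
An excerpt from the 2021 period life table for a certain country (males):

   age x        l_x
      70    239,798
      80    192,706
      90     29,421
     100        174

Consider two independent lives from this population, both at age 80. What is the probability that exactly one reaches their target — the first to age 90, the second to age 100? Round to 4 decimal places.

p₁ = l_90/l_80 = 29,421/192,706 = 0.152673; p₂ = l_100/l_80 = 174/192,706 = 0.000903.
P(exactly one) = p₁(1−p₂) + (1−p₁)p₂ = 0.152535 + 0.000765 = 0.153300.

0.1533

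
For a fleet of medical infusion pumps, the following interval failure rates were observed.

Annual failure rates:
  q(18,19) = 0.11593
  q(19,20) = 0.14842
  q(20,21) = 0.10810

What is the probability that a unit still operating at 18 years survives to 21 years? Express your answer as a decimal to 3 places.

0.671

Survival from 18 to 21 is the product of surviving each interval: (1 − 0.11593) × (1 − 0.14842) × (1 − 0.10810).
= 0.88407 × 0.85158 × 0.89190 = 0.671473.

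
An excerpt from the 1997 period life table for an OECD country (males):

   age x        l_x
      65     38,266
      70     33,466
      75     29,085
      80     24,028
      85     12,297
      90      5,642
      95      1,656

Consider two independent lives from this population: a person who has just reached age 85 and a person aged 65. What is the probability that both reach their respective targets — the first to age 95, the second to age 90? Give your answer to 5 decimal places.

0.01986

p₁ = l_95/l_85 = 1,656/12,297 = 0.134667; p₂ = l_90/l_65 = 5,642/38,266 = 0.147442.
P(both) = p₁ × p₂ = 0.134667 × 0.147442 = 0.019856.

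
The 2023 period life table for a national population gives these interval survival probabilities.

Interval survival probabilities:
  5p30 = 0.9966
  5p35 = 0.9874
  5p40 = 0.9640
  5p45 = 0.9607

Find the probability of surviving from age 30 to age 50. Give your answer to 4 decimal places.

0.9113

The overall survival probability is 0.9966 × 0.9874 × 0.9640 × 0.9607.
= 0.911337.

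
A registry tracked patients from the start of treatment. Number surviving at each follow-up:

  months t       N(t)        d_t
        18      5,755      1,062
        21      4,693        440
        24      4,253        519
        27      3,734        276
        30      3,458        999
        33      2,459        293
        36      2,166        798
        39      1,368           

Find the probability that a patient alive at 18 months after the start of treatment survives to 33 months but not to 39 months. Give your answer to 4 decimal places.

0.1896

This is the probability of reaching 33 but not 39, conditional on being alive at 18: (N(33) − N(39)) / N(18).
= (2,459 − 1,368) / 5,755 = 1,091 / 5,755 = 0.189574.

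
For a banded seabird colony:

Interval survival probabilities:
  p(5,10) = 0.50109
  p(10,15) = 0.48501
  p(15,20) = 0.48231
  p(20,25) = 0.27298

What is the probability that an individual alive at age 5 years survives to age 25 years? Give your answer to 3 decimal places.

Survival from 5 to 25 is the product of surviving each interval: 0.50109 × 0.48501 × 0.48231 × 0.27298.
= 0.031998.

0.032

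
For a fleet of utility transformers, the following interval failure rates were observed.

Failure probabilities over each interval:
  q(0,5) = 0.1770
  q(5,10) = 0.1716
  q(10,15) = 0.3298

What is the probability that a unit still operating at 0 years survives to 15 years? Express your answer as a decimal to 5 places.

0.45692

Chaining the interval survival probabilities: (1 − 0.1770) × (1 − 0.1716) × (1 − 0.3298).
= 0.8230 × 0.8284 × 0.6702 = 0.456924.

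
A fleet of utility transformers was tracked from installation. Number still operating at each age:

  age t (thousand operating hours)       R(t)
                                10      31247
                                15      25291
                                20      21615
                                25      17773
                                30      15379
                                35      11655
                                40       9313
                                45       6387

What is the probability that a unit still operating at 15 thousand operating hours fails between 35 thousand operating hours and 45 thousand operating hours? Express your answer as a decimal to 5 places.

0.20830

This is the probability of reaching 35 but not 45, conditional on being operational at 15: (R(35) − R(45)) / R(15).
= (11655 − 6387) / 25291 = 5268 / 25291 = 0.208295.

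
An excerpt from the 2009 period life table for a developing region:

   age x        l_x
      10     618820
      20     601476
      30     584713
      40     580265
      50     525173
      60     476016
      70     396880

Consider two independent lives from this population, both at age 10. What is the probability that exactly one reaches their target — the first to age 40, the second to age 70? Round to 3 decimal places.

p₁ = l_40/l_10 = 580265/618820 = 0.937696; p₂ = l_70/l_10 = 396880/618820 = 0.641350.
P(exactly one) = p₁(1−p₂) + (1−p₁)p₂ = 0.336305 + 0.039959 = 0.376263.

0.376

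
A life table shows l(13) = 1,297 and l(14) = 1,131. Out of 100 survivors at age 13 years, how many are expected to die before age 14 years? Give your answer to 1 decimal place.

12.8

The relevant probability is 1 − 1,131/1,297 = 0.127988.
Expected number = 100 × 0.127988 = 12.8.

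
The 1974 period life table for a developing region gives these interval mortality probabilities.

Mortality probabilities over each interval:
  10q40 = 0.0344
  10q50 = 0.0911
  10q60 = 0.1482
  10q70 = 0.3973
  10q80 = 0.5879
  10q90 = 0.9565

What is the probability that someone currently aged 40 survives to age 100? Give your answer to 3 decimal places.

0.008

Survival from 40 to 100 is the product of surviving each interval: (1 − 0.0344) × (1 − 0.0911) × (1 − 0.1482) × (1 − 0.3973) × (1 − 0.5879) × (1 − 0.9565).
= 0.9656 × 0.9089 × 0.8518 × 0.6027 × 0.4121 × 0.0435 = 0.008077.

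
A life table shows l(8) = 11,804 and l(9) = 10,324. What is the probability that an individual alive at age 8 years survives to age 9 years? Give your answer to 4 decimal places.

0.8746

The conditional survival probability is l(9)/l(8) = 10,324/11,804 = 0.874619.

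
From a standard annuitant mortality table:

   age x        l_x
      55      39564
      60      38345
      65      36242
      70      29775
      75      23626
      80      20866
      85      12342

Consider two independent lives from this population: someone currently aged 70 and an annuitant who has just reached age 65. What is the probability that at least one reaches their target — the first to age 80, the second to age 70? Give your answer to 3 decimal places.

p₁ = l_80/l_70 = 20866/29775 = 0.700789; p₂ = l_70/l_65 = 29775/36242 = 0.821561.
P(at least one) = 1 − (1−p₁)(1−p₂) = 1 − 0.299211 × 0.178439 = 0.946609.

0.947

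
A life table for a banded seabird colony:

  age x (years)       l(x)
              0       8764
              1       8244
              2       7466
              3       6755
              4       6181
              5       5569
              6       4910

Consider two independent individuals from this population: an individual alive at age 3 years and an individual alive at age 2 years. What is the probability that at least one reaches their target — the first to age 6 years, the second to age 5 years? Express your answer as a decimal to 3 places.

p₁ = l(6)/l(3) = 4910/6755 = 0.726869; p₂ = l(5)/l(2) = 5569/7466 = 0.745915.
P(at least one) = 1 − (1−p₁)(1−p₂) = 1 − 0.273131 × 0.254085 = 0.930602.

0.931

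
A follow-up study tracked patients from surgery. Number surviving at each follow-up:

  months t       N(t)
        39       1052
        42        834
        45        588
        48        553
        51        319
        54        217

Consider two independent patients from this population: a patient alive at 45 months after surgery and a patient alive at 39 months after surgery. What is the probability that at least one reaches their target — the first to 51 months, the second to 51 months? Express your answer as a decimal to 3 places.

0.681

p₁ = N(51)/N(45) = 319/588 = 0.542517; p₂ = N(51)/N(39) = 319/1052 = 0.303232.
P(at least one) = 1 − (1−p₁)(1−p₂) = 1 − 0.457483 × 0.696768 = 0.681240.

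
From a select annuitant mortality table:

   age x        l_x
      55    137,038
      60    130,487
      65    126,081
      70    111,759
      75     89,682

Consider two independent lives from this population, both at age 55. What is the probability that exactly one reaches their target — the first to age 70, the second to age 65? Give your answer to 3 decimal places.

0.235

p₁ = l_70/l_55 = 111,759/137,038 = 0.815533; p₂ = l_65/l_55 = 126,081/137,038 = 0.920044.
P(exactly one) = p₁(1−p₂) + (1−p₁)p₂ = 0.065207 + 0.169718 = 0.234925.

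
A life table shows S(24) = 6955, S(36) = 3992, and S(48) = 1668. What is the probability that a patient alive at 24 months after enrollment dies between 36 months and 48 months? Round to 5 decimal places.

This is the probability of reaching 36 but not 48, conditional on being alive at 24: (S(36) − S(48)) / S(24).
= (3992 − 1668) / 6955 = 2324 / 6955 = 0.334148.

0.33415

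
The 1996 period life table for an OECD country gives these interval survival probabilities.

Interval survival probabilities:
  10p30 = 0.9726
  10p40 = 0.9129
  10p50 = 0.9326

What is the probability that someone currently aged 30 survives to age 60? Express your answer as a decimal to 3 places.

Chaining the interval survival probabilities: 0.9726 × 0.9129 × 0.9326.
= 0.828043.

0.828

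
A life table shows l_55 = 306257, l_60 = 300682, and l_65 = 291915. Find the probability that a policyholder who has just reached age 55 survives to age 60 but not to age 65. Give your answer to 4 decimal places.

We want 5|5q55 = (l_60 − l_65)/l_55.
This is the probability of reaching 60 but not 65, conditional on being alive at 55: (l_60 − l_65) / l_55.
= (300682 − 291915) / 306257 = 8767 / 306257 = 0.028626.

0.0286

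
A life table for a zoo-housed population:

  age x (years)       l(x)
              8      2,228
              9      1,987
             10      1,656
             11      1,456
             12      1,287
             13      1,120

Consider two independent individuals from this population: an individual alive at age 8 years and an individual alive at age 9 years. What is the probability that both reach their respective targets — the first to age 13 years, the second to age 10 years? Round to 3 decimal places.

p₁ = l(13)/l(8) = 1,120/2,228 = 0.502693; p₂ = l(10)/l(9) = 1,656/1,987 = 0.833417.
P(both) = p₁ × p₂ = 0.502693 × 0.833417 = 0.418953.

0.419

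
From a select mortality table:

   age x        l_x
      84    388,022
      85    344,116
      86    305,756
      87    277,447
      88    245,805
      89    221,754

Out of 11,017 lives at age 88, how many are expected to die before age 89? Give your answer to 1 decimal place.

The relevant probability is 1 − 221,754/245,805 = 0.097846.
Expected number = 11,017 × 0.097846 = 1078.0.

1078.0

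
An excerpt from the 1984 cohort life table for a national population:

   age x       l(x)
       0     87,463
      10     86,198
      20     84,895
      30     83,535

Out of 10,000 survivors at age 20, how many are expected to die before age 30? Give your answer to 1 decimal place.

The relevant probability is 1 − 83,535/84,895 = 0.016020.
Expected number = 10,000 × 0.016020 = 160.2.

160.2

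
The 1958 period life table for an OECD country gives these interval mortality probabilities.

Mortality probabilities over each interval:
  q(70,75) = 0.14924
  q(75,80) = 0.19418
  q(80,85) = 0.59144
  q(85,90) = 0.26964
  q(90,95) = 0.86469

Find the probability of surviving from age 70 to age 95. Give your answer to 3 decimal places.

P(survive 70→95) = (1 − 0.14924) × (1 − 0.19418) × (1 − 0.59144) × (1 − 0.26964) × (1 − 0.86469).
= 0.85076 × 0.80582 × 0.40856 × 0.73036 × 0.13531 = 0.027680.

0.028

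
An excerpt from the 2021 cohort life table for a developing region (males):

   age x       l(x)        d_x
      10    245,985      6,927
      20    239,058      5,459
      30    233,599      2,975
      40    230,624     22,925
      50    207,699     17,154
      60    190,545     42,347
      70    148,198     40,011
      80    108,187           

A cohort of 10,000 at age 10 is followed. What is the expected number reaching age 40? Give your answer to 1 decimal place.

The relevant probability is 230,624/245,985 = 0.937553.
Expected number = 10,000 × 0.937553 = 9375.5.

9375.5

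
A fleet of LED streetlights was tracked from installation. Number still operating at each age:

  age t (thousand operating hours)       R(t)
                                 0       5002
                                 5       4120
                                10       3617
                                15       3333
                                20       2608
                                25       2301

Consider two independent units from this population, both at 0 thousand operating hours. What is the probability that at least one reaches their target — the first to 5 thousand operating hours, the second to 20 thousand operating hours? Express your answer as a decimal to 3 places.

p₁ = R(5)/R(0) = 4120/5002 = 0.823671; p₂ = R(20)/R(0) = 2608/5002 = 0.521391.
P(at least one) = 1 − (1−p₁)(1−p₂) = 1 − 0.176329 × 0.478609 = 0.915607.

0.916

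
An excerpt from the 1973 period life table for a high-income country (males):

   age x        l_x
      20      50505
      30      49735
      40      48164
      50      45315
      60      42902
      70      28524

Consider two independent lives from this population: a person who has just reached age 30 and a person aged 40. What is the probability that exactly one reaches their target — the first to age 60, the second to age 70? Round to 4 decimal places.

0.4331

p₁ = l_60/l_30 = 42902/49735 = 0.862612; p₂ = l_70/l_40 = 28524/48164 = 0.592227.
P(exactly one) = p₁(1−p₂) + (1−p₁)p₂ = 0.351750 + 0.081365 = 0.433115.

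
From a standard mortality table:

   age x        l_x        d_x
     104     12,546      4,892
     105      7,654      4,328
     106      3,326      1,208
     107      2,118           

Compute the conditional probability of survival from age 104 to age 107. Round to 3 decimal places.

0.169

The conditional survival probability is l_107/l_104 = 2,118/12,546 = 0.168819.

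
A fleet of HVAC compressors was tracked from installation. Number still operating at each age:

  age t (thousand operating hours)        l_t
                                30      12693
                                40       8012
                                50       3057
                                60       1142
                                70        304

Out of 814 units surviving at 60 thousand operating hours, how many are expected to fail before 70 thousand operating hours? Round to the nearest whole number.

597

The relevant probability is 1 − 304/1142 = 0.733800.
Expected number = 814 × 0.733800 = 597.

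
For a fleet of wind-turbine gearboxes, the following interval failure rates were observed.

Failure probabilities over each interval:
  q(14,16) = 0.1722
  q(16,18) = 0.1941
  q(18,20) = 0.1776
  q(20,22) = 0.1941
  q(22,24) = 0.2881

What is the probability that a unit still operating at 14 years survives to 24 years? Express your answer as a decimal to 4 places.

0.3148

P(survive 14→24) = (1 − 0.1722) × (1 − 0.1941) × (1 − 0.1776) × (1 − 0.1941) × (1 − 0.2881).
= 0.8278 × 0.8059 × 0.8224 × 0.8059 × 0.7119 = 0.314767.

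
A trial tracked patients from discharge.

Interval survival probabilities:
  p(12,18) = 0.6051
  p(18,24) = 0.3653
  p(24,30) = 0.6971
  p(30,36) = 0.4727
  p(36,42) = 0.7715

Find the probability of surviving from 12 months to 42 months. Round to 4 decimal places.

0.0562

P(survive 12→42) = 0.6051 × 0.3653 × 0.6971 × 0.4727 × 0.7715.
= 0.056194.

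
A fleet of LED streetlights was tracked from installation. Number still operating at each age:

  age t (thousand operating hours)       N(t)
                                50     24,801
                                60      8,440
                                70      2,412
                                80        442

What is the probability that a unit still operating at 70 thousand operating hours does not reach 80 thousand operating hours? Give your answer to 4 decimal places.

0.8167

P(fail before 80 | operational at 70) = 1 − N(80)/N(70) = 1 − 442/2,412 = (1,970)/2,412 = 0.816750.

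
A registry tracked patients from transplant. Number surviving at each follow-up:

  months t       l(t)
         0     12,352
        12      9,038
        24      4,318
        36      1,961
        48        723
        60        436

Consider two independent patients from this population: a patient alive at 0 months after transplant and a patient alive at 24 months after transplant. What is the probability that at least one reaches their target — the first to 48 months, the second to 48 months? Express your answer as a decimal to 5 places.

p₁ = l(48)/l(0) = 723/12,352 = 0.058533; p₂ = l(48)/l(24) = 723/4,318 = 0.167439.
P(at least one) = 1 − (1−p₁)(1−p₂) = 1 − 0.941467 × 0.832561 = 0.216171.

0.21617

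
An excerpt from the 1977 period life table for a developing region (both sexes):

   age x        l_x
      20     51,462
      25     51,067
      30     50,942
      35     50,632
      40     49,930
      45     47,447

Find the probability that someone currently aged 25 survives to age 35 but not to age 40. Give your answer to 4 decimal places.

We want 10|5q25 = (l_35 − l_40)/l_25.
This is the probability of reaching 35 but not 40, conditional on being alive at 25: (l_35 − l_40) / l_25.
= (50,632 − 49,930) / 51,067 = 702 / 51,067 = 0.013747.

0.0137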